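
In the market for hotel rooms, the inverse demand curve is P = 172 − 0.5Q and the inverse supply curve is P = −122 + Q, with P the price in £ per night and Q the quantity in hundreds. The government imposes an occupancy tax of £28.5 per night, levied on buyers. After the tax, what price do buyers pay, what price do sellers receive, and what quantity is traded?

Buyers pay £83.5; sellers receive £55; quantity = 177.

Inverting to Q(P) form: Qd = 344 − 2P; Qs = P + 122.
Without the tax, 344 − 2P = P + 122 gives 3P = 222, so P* = £74 and Q* = 196.
With the tax collected from buyers, demand (in seller-price terms) shifts: Qd = 344 − 2(P + 28.5).
Solving gives Q = 177 with buyers paying £83.5 and sellers receiving £55 (the £28.5 wedge).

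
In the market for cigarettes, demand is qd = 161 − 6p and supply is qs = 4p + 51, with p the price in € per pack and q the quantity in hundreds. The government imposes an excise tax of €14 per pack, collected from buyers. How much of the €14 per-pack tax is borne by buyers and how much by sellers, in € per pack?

Before the tax: set 161 − 6p = 4p + 51 → p* = €11, q* = 95.
With the tax collected from buyers, demand (in seller-price terms) shifts: qd = 161 − 6(p + 14).
New equilibrium: buyers pay €16.6, sellers receive €2.6, q = 61.4. (Wedge: pb − ps = 14.)
Burden on buyers: €5.6; on sellers: €8.4. (They sum to €14.)

Buyers bear €5.6 per pack; sellers bear €8.4 per pack.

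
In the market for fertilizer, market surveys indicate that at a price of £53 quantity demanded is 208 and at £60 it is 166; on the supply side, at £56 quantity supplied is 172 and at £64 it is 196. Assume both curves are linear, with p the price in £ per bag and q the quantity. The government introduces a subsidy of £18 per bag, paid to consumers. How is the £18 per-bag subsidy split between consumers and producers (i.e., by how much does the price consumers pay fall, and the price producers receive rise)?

Consumers gain £6 per bag; producers gain £12 per bag.

Demand slope: (166 − 208)/(60 − 53) = -6, so qd = 526 − 6p.
Supply slope: (196 − 172)/(64 − 56) = 3, so qs = 3p + 4.
Before the subsidy: set 526 − 6p = 3p + 4 → p* = £58, q* = 178.
With a per-unit subsidy paid to consumers, each effectively pays p − 18, so demand becomes qd = 526 − 6(p − 18).
New equilibrium: consumers pay £52, producers receive £70, q = 214. (Wedge: pb − ps = −18.)
Gain to consumers: £6; to producers: £12. (They sum to £18.)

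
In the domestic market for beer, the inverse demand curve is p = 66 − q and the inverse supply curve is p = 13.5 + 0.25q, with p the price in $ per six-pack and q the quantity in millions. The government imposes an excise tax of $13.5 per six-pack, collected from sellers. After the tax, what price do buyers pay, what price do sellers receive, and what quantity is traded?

Buyers pay $34.8; sellers receive $21.3; quantity = 31.2.

Rewrite in direct form: qd = 66 − p and qs = 4p − 54.
Without the tax, 66 − p = 4p − 54 gives 5p = 120, so p* = $24 and q* = 42.
With the tax collected from sellers, supply shifts: qs = 4(p − 13.5) − 54.
Solving gives q = 31.2 with buyers paying $34.8 and sellers receiving $21.3 (the $13.5 wedge).
The less price-elastic side of the market bears the larger share of a per-unit tax.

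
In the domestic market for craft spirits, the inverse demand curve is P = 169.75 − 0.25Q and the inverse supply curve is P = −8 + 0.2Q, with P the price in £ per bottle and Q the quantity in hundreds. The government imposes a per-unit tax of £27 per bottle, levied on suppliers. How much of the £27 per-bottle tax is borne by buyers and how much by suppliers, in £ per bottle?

Inverting to Q(P) form: Qd = 679 − 4P; Qs = 5P + 40.
Without the tax, 679 − 4P = 5P + 40 gives 9P = 639, so P* = £71 and Q* = 395.
With the tax collected from suppliers, supply shifts: Qs = 5(P − 27) + 40.
New equilibrium: buyers pay £86, suppliers receive £59, Q = 335. (Wedge: Pb − Ps = 27.)
Burden on buyers: £15; on suppliers: £12. (They sum to £27.)
The less price-elastic side of the market bears the larger share of a per-unit tax.

Buyers bear £15 per bottle; suppliers bear £12 per bottle.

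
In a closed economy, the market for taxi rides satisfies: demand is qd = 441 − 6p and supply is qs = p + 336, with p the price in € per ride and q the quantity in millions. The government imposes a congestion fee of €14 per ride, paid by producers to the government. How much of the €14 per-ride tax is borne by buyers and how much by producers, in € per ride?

Buyers bear €2 per ride; producers bear €12 per ride.

Without the tax, 441 − 6p = p + 336 gives 7p = 105, so p* = €15 and q* = 351.
With the tax collected from producers, supply shifts: qs = (p − 14) + 336.
Solving gives q = 339 with buyers paying €17 and producers receiving €3 (the €14 wedge).
Burden on buyers: €2; on producers: €12. (They sum to €14.)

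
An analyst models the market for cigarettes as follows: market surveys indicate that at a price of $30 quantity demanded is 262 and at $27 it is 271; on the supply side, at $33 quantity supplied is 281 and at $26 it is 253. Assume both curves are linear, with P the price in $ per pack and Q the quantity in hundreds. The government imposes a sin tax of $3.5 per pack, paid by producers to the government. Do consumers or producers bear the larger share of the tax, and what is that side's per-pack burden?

Consumers bear the larger share: $2 per pack.

Demand slope: (271 − 262)/(27 − 30) = -3, so Qd = 352 − 3P.
Supply slope: (253 − 281)/(26 − 33) = 4, so Qs = 4P + 149.
Without the tax, 352 − 3P = 4P + 149 gives 7P = 203, so P* = $29 and Q* = 265.
With the tax collected from producers, supply shifts: Qs = 4(P − 3.5) + 149.
Solving gives Q = 259 with consumers paying $31 and producers receiving $27.5 (the $3.5 wedge).
Per-pack burden: consumers $2, producers $1.5.
Consumers take the larger share because demand is less price-elastic here (demand slope 3 vs supply slope 4).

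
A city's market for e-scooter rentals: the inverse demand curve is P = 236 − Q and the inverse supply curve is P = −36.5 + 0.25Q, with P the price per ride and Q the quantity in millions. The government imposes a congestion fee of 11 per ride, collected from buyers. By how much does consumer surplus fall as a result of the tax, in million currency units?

Inverting to Q(P) form: Qd = 236 − P; Qs = 4P + 146.
Without the tax, 236 − P = 4P + 146 gives 5P = 90, so P* = 18 and Q* = 218.
With the tax collected from buyers, demand (in seller-price terms) shifts: Qd = 236 − (P + 11).
New equilibrium: buyers pay 26.8, producers receive 15.8, Q = 209.2. (Wedge: Pb − Ps = 11.)
ΔCS is the trapezoid between Q = 209.2 and Q = 218 of height 8.8: ½ · (218 + 209.2) · 8.8 = 1879.68.

Consumer surplus falls by 1879.68 million.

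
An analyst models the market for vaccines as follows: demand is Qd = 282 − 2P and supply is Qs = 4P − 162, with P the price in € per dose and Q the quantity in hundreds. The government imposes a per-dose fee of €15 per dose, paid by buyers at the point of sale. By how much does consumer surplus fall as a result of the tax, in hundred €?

Consumer surplus falls by €1240 hundred.

Before the tax: set 282 − 2P = 4P − 162 → P* = €74, Q* = 134.
With the tax collected from buyers, demand (in seller-price terms) shifts: Qd = 282 − 2(P + 15).
New equilibrium: buyers pay €84, producers receive €69, Q = 114. (Wedge: Pb − Ps = 15.)
ΔCS is the trapezoid between Q = 114 and Q = 134 of height €10: ½ · (134 + 114) · 10 = €1240.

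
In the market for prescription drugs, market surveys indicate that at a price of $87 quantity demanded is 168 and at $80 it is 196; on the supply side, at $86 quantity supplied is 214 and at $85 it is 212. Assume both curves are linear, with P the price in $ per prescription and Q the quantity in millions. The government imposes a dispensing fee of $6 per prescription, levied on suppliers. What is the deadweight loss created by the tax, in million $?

Deadweight loss = $24 million.

Demand slope: (196 − 168)/(80 − 87) = -4, so Qd = 516 − 4P.
Supply slope: (212 − 214)/(85 − 86) = 2, so Qs = 2P + 42.
Without the tax, 516 − 4P = 2P + 42 gives 6P = 474, so P* = $79 and Q* = 200.
With the tax collected from suppliers, supply shifts: Qs = 2(P − 6) + 42.
Solving gives Q = 192 with consumers paying $81 and suppliers receiving $75 (the $6 wedge).
Quantity falls by |ΔQ| = |200 − 192| = 8.
DWL = ½ · t · |ΔQ| = ½ · 6 · 8 = $24.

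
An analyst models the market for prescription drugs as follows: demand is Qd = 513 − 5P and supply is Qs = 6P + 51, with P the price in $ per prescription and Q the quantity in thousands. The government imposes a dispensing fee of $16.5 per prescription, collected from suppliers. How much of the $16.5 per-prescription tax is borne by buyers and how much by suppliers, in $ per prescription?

Without the tax, 513 − 5P = 6P + 51 gives 11P = 462, so P* = $42 and Q* = 303.
With the tax collected from suppliers, supply shifts: Qs = 6(P − 16.5) + 51.
Solving gives Q = 258 with buyers paying $51 and suppliers receiving $34.5 (the $16.5 wedge).
Burden on buyers: $9; on suppliers: $7.5. (They sum to $16.5.)

Buyers bear $9 per prescription; suppliers bear $7.5 per prescription.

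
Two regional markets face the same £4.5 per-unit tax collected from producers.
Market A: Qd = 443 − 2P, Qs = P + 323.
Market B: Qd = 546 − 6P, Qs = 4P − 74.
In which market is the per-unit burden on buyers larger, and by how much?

Market A: pre-tax P* = £40, Q* = 363; post-tax Q = 360; per-unit burden on buyers = £1.5.
Market B: pre-tax P* = £62, Q* = 174; post-tax Q = 163.2; per-unit burden on buyers = £1.8.
Difference: £1.5 vs £1.8 → market B is larger by £0.3.

Market B, by £0.3.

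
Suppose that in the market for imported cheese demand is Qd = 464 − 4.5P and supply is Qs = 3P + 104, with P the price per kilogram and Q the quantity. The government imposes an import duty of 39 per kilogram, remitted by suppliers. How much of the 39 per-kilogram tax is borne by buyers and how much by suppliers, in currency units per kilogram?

Without the tax, 464 − 4.5P = 3P + 104 gives 7.5P = 360, so P* = 48 and Q* = 248.
With the tax collected from suppliers, supply shifts: Qs = 3(P − 39) + 104.
Solving gives Q = 177.8 with buyers paying 63.6 and suppliers receiving 24.6 (the 39 wedge).
Burden on buyers: 15.6; on suppliers: 23.4. (They sum to 39.)

Buyers bear 15.6 per kilogram; suppliers bear 23.4 per kilogram.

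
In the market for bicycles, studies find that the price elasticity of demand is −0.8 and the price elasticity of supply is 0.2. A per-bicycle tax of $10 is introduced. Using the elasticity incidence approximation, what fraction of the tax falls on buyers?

Buyers' share ≈ 0.2.

Incidence ratio: buyers' share ≈ εs / (εs + |εd|) = 0.2 / (0.2 + 0.8) = 0.2.
Supply is the less elastic side, so buyers bear the smaller share.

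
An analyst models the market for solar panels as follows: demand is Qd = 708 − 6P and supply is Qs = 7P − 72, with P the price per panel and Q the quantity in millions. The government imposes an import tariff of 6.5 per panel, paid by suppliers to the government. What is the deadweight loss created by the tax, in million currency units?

Deadweight loss = 68.25 million.

Without the tax, 708 − 6P = 7P − 72 gives 13P = 780, so P* = 60 and Q* = 348.
With the tax collected from suppliers, supply shifts: Qs = 7(P − 6.5) − 72.
New equilibrium: consumers pay 63.5, suppliers receive 57, Q = 327. (Wedge: Pb − Ps = 6.5.)
Quantity falls by |ΔQ| = |348 − 327| = 21.
DWL = ½ · t · |ΔQ| = ½ · 6.5 · 21 = 68.25.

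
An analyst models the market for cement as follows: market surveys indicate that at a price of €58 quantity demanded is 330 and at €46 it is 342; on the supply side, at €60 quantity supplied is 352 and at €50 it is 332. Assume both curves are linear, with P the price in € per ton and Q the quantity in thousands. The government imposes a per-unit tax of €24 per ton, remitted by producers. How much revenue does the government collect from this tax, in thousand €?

Tax revenue = €7680 thousand.

Demand slope: (342 − 330)/(46 − 58) = -1, so Qd = 388 − P.
Supply slope: (332 − 352)/(50 − 60) = 2, so Qs = 2P + 232.
Before the tax: set 388 − P = 2P + 232 → P* = €52, Q* = 336.
With the tax collected from producers, supply shifts: Qs = 2(P − 24) + 232.
Solving gives Q = 320 with buyers paying €68 and producers receiving €44 (the €24 wedge).
Revenue = t · Q = 24 · 320 = €7680.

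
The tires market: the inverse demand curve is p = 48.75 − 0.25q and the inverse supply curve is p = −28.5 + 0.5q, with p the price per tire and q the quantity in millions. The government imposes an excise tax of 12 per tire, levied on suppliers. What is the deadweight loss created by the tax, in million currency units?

Deadweight loss = 96 million.

Inverting to q(p) form: qd = 195 − 4p; qs = 2p + 57.
Before the tax: set 195 − 4p = 2p + 57 → p* = 23, q* = 103.
With the tax collected from suppliers, supply shifts: qs = 2(p − 12) + 57.
New equilibrium: buyers pay 27, suppliers receive 15, q = 87. (Wedge: pb − ps = 12.)
Quantity falls by |ΔQ| = |103 − 87| = 16.
DWL = ½ · t · |ΔQ| = ½ · 12 · 16 = 96.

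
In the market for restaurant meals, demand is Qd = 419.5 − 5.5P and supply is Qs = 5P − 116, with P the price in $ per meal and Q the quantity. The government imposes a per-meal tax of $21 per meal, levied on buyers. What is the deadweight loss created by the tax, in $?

Without the tax, 419.5 − 5.5P = 5P − 116 gives 10.5P = 535.5, so P* = $51 and Q* = 139.
With the tax collected from buyers, demand (in seller-price terms) shifts: Qd = 419.5 − 5.5(P + 21).
Solving gives Q = 84 with buyers paying $61 and sellers receiving $40 (the $21 wedge).
Quantity falls by |ΔQ| = |139 − 84| = 55.
DWL = ½ · t · |ΔQ| = ½ · 21 · 55 = $577.5.

Deadweight loss = $577.5.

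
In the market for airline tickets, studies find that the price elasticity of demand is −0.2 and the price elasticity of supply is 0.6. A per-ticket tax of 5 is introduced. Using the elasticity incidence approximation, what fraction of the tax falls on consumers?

Incidence ratio: consumers' share ≈ εs / (εs + |εd|) = 0.6 / (0.6 + 0.2) = 0.75.
Supply is the more elastic side, so consumers bear the larger share.

Consumers' share ≈ 0.75.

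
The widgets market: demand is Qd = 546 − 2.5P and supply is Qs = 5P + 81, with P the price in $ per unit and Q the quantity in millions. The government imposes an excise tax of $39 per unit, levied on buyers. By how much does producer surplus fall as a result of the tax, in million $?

Producer surplus falls by $4660.5 million.

Before the tax: set 546 − 2.5P = 5P + 81 → P* = $62, Q* = 391.
With the tax collected from buyers, demand (in seller-price terms) shifts: Qd = 546 − 2.5(P + 39).
Solving gives Q = 326 with buyers paying $88 and suppliers receiving $49 (the $39 wedge).
ΔPS is the trapezoid between Q = 326 and Q = 391 of height $13: ½ · (391 + 326) · 13 = $4660.5.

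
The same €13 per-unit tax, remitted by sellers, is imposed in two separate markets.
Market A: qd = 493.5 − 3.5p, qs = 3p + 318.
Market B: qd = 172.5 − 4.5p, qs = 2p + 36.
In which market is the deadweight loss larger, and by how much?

Market A, by €19.5.

Market A: pre-tax p* = €27, q* = 399; post-tax q = 378; deadweight loss = €136.5.
Market B: pre-tax p* = €21, q* = 78; post-tax q = 60; deadweight loss = €117.
Difference: €136.5 vs €117 → market A is larger by €19.5.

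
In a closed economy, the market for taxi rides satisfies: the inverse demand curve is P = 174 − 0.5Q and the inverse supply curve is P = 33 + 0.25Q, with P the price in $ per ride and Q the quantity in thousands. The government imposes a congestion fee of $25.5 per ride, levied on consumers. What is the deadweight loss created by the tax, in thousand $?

Deadweight loss = $433.5 thousand.

Rewrite in direct form: Qd = 348 − 2P and Qs = 4P − 132.
Without the tax, 348 − 2P = 4P − 132 gives 6P = 480, so P* = $80 and Q* = 188.
With the tax collected from consumers, demand (in seller-price terms) shifts: Qd = 348 − 2(P + 25.5).
New equilibrium: consumers pay $97, sellers receive $71.5, Q = 154. (Wedge: Pb − Ps = 25.5.)
Quantity falls by |ΔQ| = |188 − 154| = 34.
DWL = ½ · t · |ΔQ| = ½ · 25.5 · 34 = $433.5.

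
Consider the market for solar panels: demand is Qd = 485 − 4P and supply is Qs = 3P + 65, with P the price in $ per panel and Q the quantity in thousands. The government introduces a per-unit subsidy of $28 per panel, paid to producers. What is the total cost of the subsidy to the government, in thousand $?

Before the subsidy: set 485 − 4P = 3P + 65 → P* = $60, Q* = 245.
With a per-unit subsidy paid to producers, each receives P + 28 per unit sold, so supply becomes Qs = 3(P + 28) + 65.
Solving gives Q = 293 with consumers paying $48 and producers receiving $76 (the $28 wedge).
Outlay = t · Q = 28 · 293 = $8204.

Government outlay = $8204 thousand.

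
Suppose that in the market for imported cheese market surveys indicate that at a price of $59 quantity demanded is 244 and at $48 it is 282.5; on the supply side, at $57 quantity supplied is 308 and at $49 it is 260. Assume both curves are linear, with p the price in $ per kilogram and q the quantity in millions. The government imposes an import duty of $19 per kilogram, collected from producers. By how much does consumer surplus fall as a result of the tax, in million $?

Consumer surplus falls by $3012 million.

Demand slope: (282.5 − 244)/(48 − 59) = -3.5, so qd = 450.5 − 3.5p.
Supply slope: (260 − 308)/(49 − 57) = 6, so qs = 6p − 34.
Without the tax, 450.5 − 3.5p = 6p − 34 gives 9.5p = 484.5, so p* = $51 and q* = 272.
With the tax collected from producers, supply shifts: qs = 6(p − 19) − 34.
New equilibrium: buyers pay $63, producers receive $44, q = 230. (Wedge: pb − ps = 19.)
ΔCS is the trapezoid between Q = 230 and Q = 272 of height $12: ½ · (272 + 230) · 12 = $3012.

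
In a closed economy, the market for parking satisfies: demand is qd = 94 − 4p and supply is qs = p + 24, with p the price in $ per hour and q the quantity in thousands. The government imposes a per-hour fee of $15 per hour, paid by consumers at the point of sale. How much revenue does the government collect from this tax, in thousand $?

Before the tax: set 94 − 4p = p + 24 → p* = $14, q* = 38.
With the tax collected from consumers, demand (in seller-price terms) shifts: qd = 94 − 4(p + 15).
Solving gives q = 26 with consumers paying $17 and sellers receiving $2 (the $15 wedge).
Revenue = t · Q = 15 · 26 = $390.

Tax revenue = $390 thousand.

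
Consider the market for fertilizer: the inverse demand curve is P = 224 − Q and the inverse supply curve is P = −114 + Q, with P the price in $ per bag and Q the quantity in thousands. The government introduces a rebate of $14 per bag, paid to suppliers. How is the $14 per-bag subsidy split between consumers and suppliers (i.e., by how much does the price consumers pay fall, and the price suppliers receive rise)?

Consumers gain $7 per bag; suppliers gain $7 per bag.

Inverting to Q(P) form: Qd = 224 − P; Qs = P + 114.
Without the subsidy, 224 − P = P + 114 gives 2P = 110, so P* = $55 and Q* = 169.
With a per-unit subsidy paid to suppliers, each receives P + 14 per unit sold, so supply becomes Qs = (P + 14) + 114.
Solving gives Q = 176 with consumers paying $48 and suppliers receiving $62 (the $14 wedge).
Gain to consumers: $7; to suppliers: $7. (They sum to $14.)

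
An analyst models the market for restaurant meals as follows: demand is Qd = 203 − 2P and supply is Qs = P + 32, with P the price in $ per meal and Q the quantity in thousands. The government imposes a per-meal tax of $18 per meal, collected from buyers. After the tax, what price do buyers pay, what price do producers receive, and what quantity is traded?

Without the tax, 203 − 2P = P + 32 gives 3P = 171, so P* = $57 and Q* = 89.
With the tax collected from buyers, demand (in seller-price terms) shifts: Qd = 203 − 2(P + 18).
New equilibrium: buyers pay $63, producers receive $45, Q = 77. (Wedge: Pb − Ps = 18.)

Buyers pay $63; producers receive $45; quantity = 77.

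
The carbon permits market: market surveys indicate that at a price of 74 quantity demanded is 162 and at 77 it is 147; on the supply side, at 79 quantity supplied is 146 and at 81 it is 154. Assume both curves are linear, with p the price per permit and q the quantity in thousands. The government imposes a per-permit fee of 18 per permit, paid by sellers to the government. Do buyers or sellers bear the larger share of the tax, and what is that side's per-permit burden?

Demand slope: (147 − 162)/(77 − 74) = -5, so qd = 532 − 5p.
Supply slope: (154 − 146)/(81 − 79) = 4, so qs = 4p − 170.
Without the tax, 532 − 5p = 4p − 170 gives 9p = 702, so p* = 78 and q* = 142.
With the tax collected from sellers, supply shifts: qs = 4(p − 18) − 170.
Solving gives q = 102 with buyers paying 86 and sellers receiving 68 (the 18 wedge).
Per-permit burden: buyers 8, sellers 10.
Sellers take the larger share because supply is less price-elastic here (demand slope 5 vs supply slope 4).

Sellers bear the larger share: 10 per permit.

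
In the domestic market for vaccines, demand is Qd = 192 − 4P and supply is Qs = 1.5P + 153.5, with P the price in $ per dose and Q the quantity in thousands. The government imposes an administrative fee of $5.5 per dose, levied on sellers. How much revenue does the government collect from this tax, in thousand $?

Tax revenue = $869 thousand.

Before the tax: set 192 − 4P = 1.5P + 153.5 → P* = $7, Q* = 164.
With the tax collected from sellers, supply shifts: Qs = 1.5(P − 5.5) + 153.5.
Solving gives Q = 158 with buyers paying $8.5 and sellers receiving $3 (the $5.5 wedge).
Revenue = t · Q = 5.5 · 158 = $869.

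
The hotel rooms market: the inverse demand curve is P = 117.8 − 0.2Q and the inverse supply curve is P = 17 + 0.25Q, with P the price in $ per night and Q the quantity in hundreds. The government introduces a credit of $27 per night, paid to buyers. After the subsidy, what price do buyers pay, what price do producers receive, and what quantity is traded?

Rewrite in direct form: Qd = 589 − 5P and Qs = 4P − 68.
Before the subsidy: set 589 − 5P = 4P − 68 → P* = $73, Q* = 224.
With a per-unit subsidy paid to buyers, each effectively pays P − 27, so demand becomes Qd = 589 − 5(P − 27).
Solving gives Q = 284 with buyers paying $61 and producers receiving $88 (the $27 wedge).

Buyers pay $61; producers receive $88; quantity = 284.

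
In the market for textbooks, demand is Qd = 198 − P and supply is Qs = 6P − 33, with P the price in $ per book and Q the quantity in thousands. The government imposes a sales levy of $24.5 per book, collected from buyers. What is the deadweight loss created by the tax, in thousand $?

Without the tax, 198 − P = 6P − 33 gives 7P = 231, so P* = $33 and Q* = 165.
With the tax collected from buyers, demand (in seller-price terms) shifts: Qd = 198 − (P + 24.5).
Solving gives Q = 144 with buyers paying $54 and producers receiving $29.5 (the $24.5 wedge).
Quantity falls by |ΔQ| = |165 − 144| = 21.
DWL = ½ · t · |ΔQ| = ½ · 24.5 · 21 = $257.25.

Deadweight loss = $257.25 thousand.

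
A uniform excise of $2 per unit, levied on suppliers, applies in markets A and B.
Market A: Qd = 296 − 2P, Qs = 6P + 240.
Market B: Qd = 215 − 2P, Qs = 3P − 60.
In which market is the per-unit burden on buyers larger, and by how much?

Market A: pre-tax P* = $7, Q* = 282; post-tax Q = 279; per-unit burden on buyers = $1.5.
Market B: pre-tax P* = $55, Q* = 105; post-tax Q = 102.6; per-unit burden on buyers = $1.2.
Difference: $1.5 vs $1.2 → market A is larger by $0.3.

Market A, by $0.3.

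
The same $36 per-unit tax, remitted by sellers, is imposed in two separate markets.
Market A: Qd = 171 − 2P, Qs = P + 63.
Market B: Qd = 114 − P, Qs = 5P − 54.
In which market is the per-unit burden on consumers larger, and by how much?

Market A: pre-tax P* = $36, Q* = 99; post-tax Q = 75; per-unit burden on consumers = $12.
Market B: pre-tax P* = $28, Q* = 86; post-tax Q = 56; per-unit burden on consumers = $30.
Difference: $12 vs $30 → market B is larger by $18.

Market B, by $18.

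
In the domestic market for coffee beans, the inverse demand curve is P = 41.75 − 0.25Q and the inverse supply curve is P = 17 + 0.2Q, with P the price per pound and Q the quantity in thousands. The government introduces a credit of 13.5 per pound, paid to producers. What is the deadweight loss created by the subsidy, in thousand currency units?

Deadweight loss = 202.5 thousand.

Inverting to Q(P) form: Qd = 167 − 4P; Qs = 5P − 85.
Before the subsidy: set 167 − 4P = 5P − 85 → P* = 28, Q* = 55.
With a per-unit subsidy paid to producers, each receives P + 13.5 per unit sold, so supply becomes Qs = 5(P + 13.5) − 85.
New equilibrium: buyers pay 20.5, producers receive 34, Q = 85. (Wedge: Pb − Ps = −13.5.)
Quantity rises by |ΔQ| = |55 − 85| = 30.
DWL = ½ · t · |ΔQ| = ½ · 13.5 · 30 = 202.5.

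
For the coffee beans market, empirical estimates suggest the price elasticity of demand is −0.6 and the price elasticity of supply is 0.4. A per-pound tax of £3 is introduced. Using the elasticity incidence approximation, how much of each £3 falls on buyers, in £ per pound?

Incidence ratio: buyers' share ≈ εs / (εs + |εd|) = 0.4 / (0.4 + 0.6) = 0.4.
So buyers bear ≈ 0.4 × £3 = £1.2; sellers bear £1.8.

Buyers bear ≈ £1.2 per pound.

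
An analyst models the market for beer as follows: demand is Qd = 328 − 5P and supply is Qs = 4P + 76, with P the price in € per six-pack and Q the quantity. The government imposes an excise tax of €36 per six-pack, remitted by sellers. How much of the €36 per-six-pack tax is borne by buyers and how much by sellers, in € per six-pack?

Before the tax: set 328 − 5P = 4P + 76 → P* = €28, Q* = 188.
With the tax collected from sellers, supply shifts: Qs = 4(P − 36) + 76.
Solving gives Q = 108 with buyers paying €44 and sellers receiving €8 (the €36 wedge).
Burden on buyers: €16; on sellers: €20. (They sum to €36.)

Buyers bear €16 per six-pack; sellers bear €20 per six-pack.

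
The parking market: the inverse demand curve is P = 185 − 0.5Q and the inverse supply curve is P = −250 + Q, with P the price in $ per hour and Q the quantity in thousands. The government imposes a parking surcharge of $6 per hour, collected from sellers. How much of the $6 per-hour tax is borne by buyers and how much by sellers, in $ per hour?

Buyers bear $2 per hour; sellers bear $4 per hour.

Inverting to Q(P) form: Qd = 370 − 2P; Qs = P + 250.
Without the tax, 370 − 2P = P + 250 gives 3P = 120, so P* = $40 and Q* = 290.
With the tax collected from sellers, supply shifts: Qs = (P − 6) + 250.
New equilibrium: buyers pay $42, sellers receive $36, Q = 286. (Wedge: Pb − Ps = 6.)
Burden on buyers: $2; on sellers: $4. (They sum to $6.)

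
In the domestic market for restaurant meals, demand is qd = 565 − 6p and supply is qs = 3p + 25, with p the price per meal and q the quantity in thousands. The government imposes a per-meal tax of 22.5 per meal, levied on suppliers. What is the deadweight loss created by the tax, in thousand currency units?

Before the tax: set 565 − 6p = 3p + 25 → p* = 60, q* = 205.
With the tax collected from suppliers, supply shifts: qs = 3(p − 22.5) + 25.
Solving gives q = 160 with buyers paying 67.5 and suppliers receiving 45 (the 22.5 wedge).
Quantity falls by |ΔQ| = |205 − 160| = 45.
DWL = ½ · t · |ΔQ| = ½ · 22.5 · 45 = 506.25.

Deadweight loss = 506.25 thousand.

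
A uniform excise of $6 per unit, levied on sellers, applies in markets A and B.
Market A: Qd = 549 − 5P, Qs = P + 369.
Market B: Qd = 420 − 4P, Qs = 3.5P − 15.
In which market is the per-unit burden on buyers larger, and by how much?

Market A: pre-tax P* = $30, Q* = 399; post-tax Q = 394; per-unit burden on buyers = $1.
Market B: pre-tax P* = $58, Q* = 188; post-tax Q = 176.8; per-unit burden on buyers = $2.8.
Difference: $1 vs $2.8 → market B is larger by $1.8.

Market B, by $1.8.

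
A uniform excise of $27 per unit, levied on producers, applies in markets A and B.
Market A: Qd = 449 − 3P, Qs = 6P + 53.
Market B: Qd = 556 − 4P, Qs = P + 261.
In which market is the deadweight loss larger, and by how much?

Market A, by $437.4.

Market A: pre-tax P* = $44, Q* = 317; post-tax Q = 263; deadweight loss = $729.
Market B: pre-tax P* = $59, Q* = 320; post-tax Q = 298.4; deadweight loss = $291.6.
Difference: $729 vs $291.6 → market A is larger by $437.4.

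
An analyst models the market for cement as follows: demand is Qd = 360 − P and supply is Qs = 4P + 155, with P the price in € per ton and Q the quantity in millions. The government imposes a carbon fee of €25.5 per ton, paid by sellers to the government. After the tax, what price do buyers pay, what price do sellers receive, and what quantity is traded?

Without the tax, 360 − P = 4P + 155 gives 5P = 205, so P* = €41 and Q* = 319.
With the tax collected from sellers, supply shifts: Qs = 4(P − 25.5) + 155.
Solving gives Q = 298.6 with buyers paying €61.4 and sellers receiving €35.9 (the €25.5 wedge).

Buyers pay €61.4; sellers receive €35.9; quantity = 298.6.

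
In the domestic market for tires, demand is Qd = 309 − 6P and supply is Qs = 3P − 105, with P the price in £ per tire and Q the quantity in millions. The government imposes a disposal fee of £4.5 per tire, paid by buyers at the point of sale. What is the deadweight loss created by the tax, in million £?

Deadweight loss = £20.25 million.

Without the tax, 309 − 6P = 3P − 105 gives 9P = 414, so P* = £46 and Q* = 33.
With the tax collected from buyers, demand (in seller-price terms) shifts: Qd = 309 − 6(P + 4.5).
Solving gives Q = 24 with buyers paying £47.5 and producers receiving £43 (the £4.5 wedge).
Quantity falls by |ΔQ| = |33 − 24| = 9.
DWL = ½ · t · |ΔQ| = ½ · 4.5 · 9 = £20.25.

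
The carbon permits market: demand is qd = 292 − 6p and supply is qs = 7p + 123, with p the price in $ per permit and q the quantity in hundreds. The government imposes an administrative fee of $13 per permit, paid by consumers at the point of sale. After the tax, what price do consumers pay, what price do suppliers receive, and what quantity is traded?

Before the tax: set 292 − 6p = 7p + 123 → p* = $13, q* = 214.
With the tax collected from consumers, demand (in seller-price terms) shifts: qd = 292 − 6(p + 13).
Solving gives q = 172 with consumers paying $20 and suppliers receiving $7 (the $13 wedge).
The less price-elastic side of the market bears the larger share of a per-unit tax.

Consumers pay $20; suppliers receive $7; quantity = 172.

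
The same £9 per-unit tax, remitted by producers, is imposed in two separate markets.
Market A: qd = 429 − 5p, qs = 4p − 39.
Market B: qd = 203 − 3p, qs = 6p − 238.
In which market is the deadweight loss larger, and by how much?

Market A: pre-tax p* = £52, q* = 169; post-tax q = 149; deadweight loss = £90.
Market B: pre-tax p* = £49, q* = 56; post-tax q = 38; deadweight loss = £81.
Difference: £90 vs £81 → market A is larger by £9.

Market A, by £9.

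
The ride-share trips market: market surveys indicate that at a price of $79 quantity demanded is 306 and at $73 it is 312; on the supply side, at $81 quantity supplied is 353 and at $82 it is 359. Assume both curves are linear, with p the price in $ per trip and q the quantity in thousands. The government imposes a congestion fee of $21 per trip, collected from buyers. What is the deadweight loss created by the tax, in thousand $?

Demand slope: (312 − 306)/(73 − 79) = -1, so qd = 385 − p.
Supply slope: (359 − 353)/(82 − 81) = 6, so qs = 6p − 133.
Before the tax: set 385 − p = 6p − 133 → p* = $74, q* = 311.
With the tax collected from buyers, demand (in seller-price terms) shifts: qd = 385 − (p + 21).
Solving gives q = 293 with buyers paying $92 and sellers receiving $71 (the $21 wedge).
Quantity falls by |ΔQ| = |311 − 293| = 18.
DWL = ½ · t · |ΔQ| = ½ · 21 · 18 = $189.

Deadweight loss = $189 thousand.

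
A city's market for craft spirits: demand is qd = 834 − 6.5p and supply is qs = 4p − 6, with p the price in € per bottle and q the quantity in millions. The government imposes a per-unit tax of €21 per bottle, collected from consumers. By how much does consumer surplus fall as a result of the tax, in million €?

Without the tax, 834 − 6.5p = 4p − 6 gives 10.5p = 840, so p* = €80 and q* = 314.
With the tax collected from consumers, demand (in seller-price terms) shifts: qd = 834 − 6.5(p + 21).
New equilibrium: consumers pay €88, producers receive €67, q = 262. (Wedge: pb − ps = 21.)
ΔCS is the trapezoid between Q = 262 and Q = 314 of height €8: ½ · (314 + 262) · 8 = €2304.

Consumer surplus falls by €2304 million.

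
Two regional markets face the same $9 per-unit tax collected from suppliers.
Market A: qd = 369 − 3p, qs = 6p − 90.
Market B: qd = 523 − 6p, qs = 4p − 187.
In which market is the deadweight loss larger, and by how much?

Market B, by $16.2.

Market A: pre-tax p* = $51, q* = 216; post-tax q = 198; deadweight loss = $81.
Market B: pre-tax p* = $71, q* = 97; post-tax q = 75.4; deadweight loss = $97.2.
Difference: $81 vs $97.2 → market B is larger by $16.2.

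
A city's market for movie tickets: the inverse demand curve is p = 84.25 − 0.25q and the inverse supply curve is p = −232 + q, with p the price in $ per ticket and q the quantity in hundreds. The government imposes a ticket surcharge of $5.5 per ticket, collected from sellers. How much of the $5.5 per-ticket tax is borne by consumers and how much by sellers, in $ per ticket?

Consumers bear $1.1 per ticket; sellers bear $4.4 per ticket.

Inverting to q(p) form: qd = 337 − 4p; qs = p + 232.
Before the tax: set 337 − 4p = p + 232 → p* = $21, q* = 253.
With the tax collected from sellers, supply shifts: qs = (p − 5.5) + 232.
New equilibrium: consumers pay $22.1, sellers receive $16.6, q = 248.6. (Wedge: pb − ps = 5.5.)
Burden on consumers: $1.1; on sellers: $4.4. (They sum to $5.5.)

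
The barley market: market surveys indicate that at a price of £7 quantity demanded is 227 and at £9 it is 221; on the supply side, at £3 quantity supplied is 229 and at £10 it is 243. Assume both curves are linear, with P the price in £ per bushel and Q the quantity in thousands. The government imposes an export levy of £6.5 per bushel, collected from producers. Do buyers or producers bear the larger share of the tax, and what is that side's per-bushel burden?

Demand slope: (221 − 227)/(9 − 7) = -3, so Qd = 248 − 3P.
Supply slope: (243 − 229)/(10 − 3) = 2, so Qs = 2P + 223.
Before the tax: set 248 − 3P = 2P + 223 → P* = £5, Q* = 233.
With the tax collected from producers, supply shifts: Qs = 2(P − 6.5) + 223.
New equilibrium: buyers pay £7.6, producers receive £1.1, Q = 225.2. (Wedge: Pb − Ps = 6.5.)
Per-bushel burden: buyers £2.6, producers £3.9.
Producers take the larger share because supply is less price-elastic here (demand slope 3 vs supply slope 2).
The less price-elastic side of the market bears the larger share of a per-unit tax.

Producers bear the larger share: £3.9 per bushel.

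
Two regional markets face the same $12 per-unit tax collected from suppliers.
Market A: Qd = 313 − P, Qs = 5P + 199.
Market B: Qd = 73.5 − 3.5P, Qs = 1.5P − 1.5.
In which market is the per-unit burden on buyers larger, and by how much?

Market A, by $6.4.

Market A: pre-tax P* = $19, Q* = 294; post-tax Q = 284; per-unit burden on buyers = $10.
Market B: pre-tax P* = $15, Q* = 21; post-tax Q = 8.4; per-unit burden on buyers = $3.6.
Difference: $10 vs $3.6 → market A is larger by $6.4.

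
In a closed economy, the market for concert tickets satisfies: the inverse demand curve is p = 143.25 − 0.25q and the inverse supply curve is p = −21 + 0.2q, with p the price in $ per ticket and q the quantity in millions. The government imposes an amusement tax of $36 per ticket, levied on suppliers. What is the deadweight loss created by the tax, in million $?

Deadweight loss = $1440 million.

Rewrite in direct form: qd = 573 − 4p and qs = 5p + 105.
Without the tax, 573 − 4p = 5p + 105 gives 9p = 468, so p* = $52 and q* = 365.
With the tax collected from suppliers, supply shifts: qs = 5(p − 36) + 105.
Solving gives q = 285 with consumers paying $72 and suppliers receiving $36 (the $36 wedge).
Quantity falls by |ΔQ| = |365 − 285| = 80.
DWL = ½ · t · |ΔQ| = ½ · 36 · 80 = $1440.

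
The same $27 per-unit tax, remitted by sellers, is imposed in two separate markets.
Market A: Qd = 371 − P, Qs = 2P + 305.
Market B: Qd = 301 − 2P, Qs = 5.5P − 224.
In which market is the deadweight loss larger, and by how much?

Market A: pre-tax P* = $22, Q* = 349; post-tax Q = 331; deadweight loss = $243.
Market B: pre-tax P* = $70, Q* = 161; post-tax Q = 121.4; deadweight loss = $534.6.
Difference: $243 vs $534.6 → market B is larger by $291.6.

Market B, by $291.6.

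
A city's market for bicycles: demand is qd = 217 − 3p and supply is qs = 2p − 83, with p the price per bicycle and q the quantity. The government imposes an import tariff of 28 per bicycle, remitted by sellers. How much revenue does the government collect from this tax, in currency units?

Before the tax: set 217 − 3p = 2p − 83 → p* = 60, q* = 37.
With the tax collected from sellers, supply shifts: qs = 2(p − 28) − 83.
Solving gives q = 3.4 with buyers paying 71.2 and sellers receiving 43.2 (the 28 wedge).
Revenue = t · Q = 28 · 3.4 = 95.2.

Tax revenue = 95.2.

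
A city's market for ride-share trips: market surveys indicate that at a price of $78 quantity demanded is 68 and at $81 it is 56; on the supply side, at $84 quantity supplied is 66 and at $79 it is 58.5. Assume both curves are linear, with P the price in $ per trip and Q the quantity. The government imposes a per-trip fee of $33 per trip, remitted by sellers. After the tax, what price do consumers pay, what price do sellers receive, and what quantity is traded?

Demand slope: (56 − 68)/(81 − 78) = -4, so Qd = 380 − 4P.
Supply slope: (58.5 − 66)/(79 − 84) = 1.5, so Qs = 1.5P − 60.
Before the tax: set 380 − 4P = 1.5P − 60 → P* = $80, Q* = 60.
With the tax collected from sellers, supply shifts: Qs = 1.5(P − 33) − 60.
Solving gives Q = 24 with consumers paying $89 and sellers receiving $56 (the $33 wedge).
The less price-elastic side of the market bears the larger share of a per-unit tax.

Consumers pay $89; sellers receive $56; quantity = 24.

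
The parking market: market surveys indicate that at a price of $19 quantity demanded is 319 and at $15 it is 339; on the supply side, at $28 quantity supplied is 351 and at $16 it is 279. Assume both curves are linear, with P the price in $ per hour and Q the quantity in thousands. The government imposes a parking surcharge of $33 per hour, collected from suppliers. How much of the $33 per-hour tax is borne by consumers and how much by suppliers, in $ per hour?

Consumers bear $18 per hour; suppliers bear $15 per hour.

Demand slope: (339 − 319)/(15 − 19) = -5, so Qd = 414 − 5P.
Supply slope: (279 − 351)/(16 − 28) = 6, so Qs = 6P + 183.
Before the tax: set 414 − 5P = 6P + 183 → P* = $21, Q* = 309.
With the tax collected from suppliers, supply shifts: Qs = 6(P − 33) + 183.
Solving gives Q = 219 with consumers paying $39 and suppliers receiving $6 (the $33 wedge).
Burden on consumers: $18; on suppliers: $15. (They sum to $33.)
The less price-elastic side of the market bears the larger share of a per-unit tax.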